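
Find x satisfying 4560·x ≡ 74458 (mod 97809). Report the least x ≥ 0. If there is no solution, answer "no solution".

gcd(4560, 97809):
97809 = 21·4560 + 2049
4560 = 2·2049 + 462
2049 = 4·462 + 201
462 = 2·201 + 60
201 = 3·60 + 21
60 = 2·21 + 18
21 = 1·18 + 3
18 = 6·3 + 0
gcd = 3, but 3 ∤ 74458, so the congruence has no solution.

no solution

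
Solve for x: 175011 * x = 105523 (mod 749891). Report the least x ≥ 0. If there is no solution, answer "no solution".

427583

First find gcd(175011, 749891):
749891 = 4*175011 + 49847
175011 = 3*49847 + 25470
49847 = 1*25470 + 24377
25470 = 1*24377 + 1093
24377 = 22*1093 + 331
1093 = 3*331 + 100
331 = 3*100 + 31
100 = 3*31 + 7
31 = 4*7 + 3
7 = 2*3 + 1
3 = 3*1 + 0
gcd = 1, so a unique solution mod 749891 exists.
Back-substitute for the Bézout coefficients:
1 = 7 − 2·3
1 = −2·31 + 9·7
1 = 9·100 − 29·31
1 = −29·331 + 96·100
1 = 96·1093 − 317·331
1 = −317·24377 + 7070·1093
1 = 7070·25470 − 7387·24377
1 = −7387·49847 + 14457·25470
1 = 14457·175011 − 50758·49847
1 = −50758·749891 + 217489·175011
So 175011·(217489) ≡ 1 (mod 749891), giving 175011⁻¹ ≡ 217489.
x ≡ 175011⁻¹·105523 ≡ 217489·105523 ≡ 427583 (mod 749891).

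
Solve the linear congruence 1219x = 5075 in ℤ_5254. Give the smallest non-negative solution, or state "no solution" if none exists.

First find gcd(1219, 5254):
5254 = 4·1219 + 378
1219 = 3·378 + 85
378 = 4·85 + 38
85 = 2·38 + 9
38 = 4·9 + 2
9 = 4·2 + 1
2 = 2·1 + 0
gcd = 1, so a unique solution mod 5254 exists.
Back-substitute for the Bézout coefficients:
1 = 9 − 4·2
1 = −4·38 + 17·9
1 = 17·85 − 38·38
1 = −38·378 + 169·85
1 = 169·1219 − 545·378
1 = −545·5254 + 2349·1219
So 1219·(2349) ≡ 1 (mod 5254), giving 1219⁻¹ ≡ 2349.
x ≡ 1219⁻¹·5075 ≡ 2349·5075 ≡ 5103 (mod 5254).

5103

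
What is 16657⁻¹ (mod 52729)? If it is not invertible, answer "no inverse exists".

Extended Euclidean algorithm:
52729 = 3*16657 + 2758
16657 = 6*2758 + 109
2758 = 25*109 + 33
109 = 3*33 + 10
33 = 3*10 + 3
10 = 3*3 + 1
3 = 3*1 + 0
Since gcd(16657, 52729) = 1, back-substitute to write 1 as a combination:
1 = 10 − 3·3
1 = −3·33 + 10·10
1 = 10·109 − 33·33
1 = −33·2758 + 835·109
1 = 835·16657 − 5043·2758
1 = −5043·52729 + 15964·16657
So 16657·15964 ≡ 1 (mod 52729).

15964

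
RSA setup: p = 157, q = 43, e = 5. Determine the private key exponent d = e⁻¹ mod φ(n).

φ(n) = (p−1)(q−1) = 156·42 = 6552.
Need d with 5·d ≡ 1 (mod 6552). Apply the extended Euclidean algorithm:
6552 = 1310·5 + 2
5 = 2·2 + 1
2 = 2·1 + 0
Back-substitute:
1 = 5 − 2·2
1 = −2·6552 + 2621·5
So 5·2621 ≡ 1 (mod 6552), hence d = 2621.

2621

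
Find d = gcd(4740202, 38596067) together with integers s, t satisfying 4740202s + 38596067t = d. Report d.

1

Apply Euclid's algorithm to 38596067 and 4740202:
38596067 = 8*4740202 + 674451
4740202 = 7*674451 + 19045
674451 = 35*19045 + 7876
19045 = 2*7876 + 3293
7876 = 2*3293 + 1290
3293 = 2*1290 + 713
1290 = 1*713 + 577
713 = 1*577 + 136
577 = 4*136 + 33
136 = 4*33 + 4
33 = 8*4 + 1
4 = 4*1 + 0
gcd(4740202, 38596067) = 1.
Back-substituting:
1 = 33 − 8·4
1 = −8·136 + 33·33
1 = 33·577 − 140·136
1 = −140·713 + 173·577
1 = 173·1290 − 313·713
1 = −313·3293 + 799·1290
1 = 799·7876 − 1911·3293
1 = −1911·19045 + 4621·7876
1 = 4621·674451 − 163646·19045
1 = −163646·4740202 + 1150143·674451
1 = 1150143·38596067 − 9364790·4740202
So 1 = (1150143)·38596067 + (-9364790)·4740202.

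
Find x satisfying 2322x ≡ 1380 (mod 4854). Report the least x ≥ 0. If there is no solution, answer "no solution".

First find gcd(2322, 4854):
4854 = 2·2322 + 210
2322 = 11·210 + 12
210 = 17·12 + 6
12 = 2·6 + 0
gcd = 6 and 6 | 1380, so solutions exist. Divide through by 6: 387x ≡ 230 (mod 809).
Now find 387⁻¹ mod 809:
809 = 2*387 + 35
387 = 11*35 + 2
35 = 17*2 + 1
2 = 2*1 + 0
Back-substitute:
1 = 35 − 17·2
1 = −17·387 + 188·35
1 = 188·809 − 393·387
So 387·(-393) ≡ 1 (mod 809), i.e. 387⁻¹ ≡ 416.
Then x ≡ 416·230 ≡ 218 (mod 809); the smallest non-negative solution is x = 218.

218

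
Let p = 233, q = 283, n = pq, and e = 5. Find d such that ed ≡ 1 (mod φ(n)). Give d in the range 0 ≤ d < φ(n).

13085

φ(n) = (p−1)(q−1) = 232·282 = 65424.
Need d with 5·d ≡ 1 (mod 65424). Apply the extended Euclidean algorithm:
65424 = 13084·5 + 4
5 = 1·4 + 1
4 = 4·1 + 0
Back-substitute:
1 = 5 − 4
1 = −65424 + 13085·5
So 5·13085 ≡ 1 (mod 65424), hence d = 13085.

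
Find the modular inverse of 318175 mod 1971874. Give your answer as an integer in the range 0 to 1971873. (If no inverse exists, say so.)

Extended Euclidean algorithm:
1971874 = 6*318175 + 62824
318175 = 5*62824 + 4055
62824 = 15*4055 + 1999
4055 = 2*1999 + 57
1999 = 35*57 + 4
57 = 14*4 + 1
4 = 4*1 + 0
The gcd is 1. Working backward:
1 = 57 − 14·4
1 = −14·1999 + 491·57
1 = 491·4055 − 996·1999
1 = −996·62824 + 15431·4055
1 = 15431·318175 − 78151·62824
1 = −78151·1971874 + 484337·318175
So 318175·484337 ≡ 1 (mod 1971874).

484337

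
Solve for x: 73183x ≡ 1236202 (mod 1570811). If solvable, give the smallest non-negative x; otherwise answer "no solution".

91261

First find gcd(73183, 1570811):
1570811 = 21×73183 + 33968
73183 = 2×33968 + 5247
33968 = 6×5247 + 2486
5247 = 2×2486 + 275
2486 = 9×275 + 11
275 = 25×11 + 0
gcd = 11 and 11 | 1236202, so solutions exist. Divide through by 11: 6653x ≡ 112382 (mod 142801).
Now find 6653⁻¹ mod 142801:
142801 = 21×6653 + 3088
6653 = 2×3088 + 477
3088 = 6×477 + 226
477 = 2×226 + 25
226 = 9×25 + 1
25 = 25×1 + 0
Back-substitute:
1 = 226 − 9·25
1 = −9·477 + 19·226
1 = 19·3088 − 123·477
1 = −123·6653 + 265·3088
1 = 265·142801 − 5688·6653
So 6653·(-5688) ≡ 1 (mod 142801), i.e. 6653⁻¹ ≡ 137113.
Then x ≡ 137113·112382 ≡ 91261 (mod 142801); the smallest non-negative solution is x = 91261.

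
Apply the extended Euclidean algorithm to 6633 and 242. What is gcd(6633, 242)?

11

Euclidean algorithm:
6633 = 27·242 + 99
242 = 2·99 + 44
99 = 2·44 + 11
44 = 4·11 + 0
gcd(6633, 242) = 11.
Back-substituting:
11 = 99 − 2·44
11 = −2·242 + 5·99
11 = 5·6633 − 137·242
So 11 = (5)·6633 + (-137)·242.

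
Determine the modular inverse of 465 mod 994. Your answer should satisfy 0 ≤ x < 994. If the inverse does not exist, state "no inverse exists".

Run Euclid on (994, 465):
994 = 2*465 + 64
465 = 7*64 + 17
64 = 3*17 + 13
17 = 1*13 + 4
13 = 3*4 + 1
4 = 4*1 + 0
The gcd is 1. Working backward:
1 = 13 − 3·4
1 = −3·17 + 4·13
1 = 4·64 − 15·17
1 = −15·465 + 109·64
1 = 109·994 − 233·465
Thus 465·(-233) ≡ 1 (mod 994); reducing, -233 mod 994 = 761.

761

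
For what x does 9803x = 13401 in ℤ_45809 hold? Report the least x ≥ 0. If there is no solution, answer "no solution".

37614

First find gcd(9803, 45809):
45809 = 4·9803 + 6597
9803 = 1·6597 + 3206
6597 = 2·3206 + 185
3206 = 17·185 + 61
185 = 3·61 + 2
61 = 30·2 + 1
2 = 2·1 + 0
gcd = 1, so a unique solution mod 45809 exists.
Back-substitute for the Bézout coefficients:
1 = 61 − 30·2
1 = −30·185 + 91·61
1 = 91·3206 − 1577·185
1 = −1577·6597 + 3245·3206
1 = 3245·9803 − 4822·6597
1 = −4822·45809 + 22533·9803
So 9803·(22533) ≡ 1 (mod 45809), giving 9803⁻¹ ≡ 22533.
x ≡ 9803⁻¹·13401 ≡ 22533·13401 ≡ 37614 (mod 45809).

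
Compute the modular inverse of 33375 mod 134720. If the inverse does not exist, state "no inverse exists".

Euclidean algorithm on 134720, 33375:
134720 = 4×33375 + 1220
33375 = 27×1220 + 435
1220 = 2×435 + 350
435 = 1×350 + 85
350 = 4×85 + 10
85 = 8×10 + 5
10 = 2×5 + 0
The gcd is 5, not 1, hence no inverse exists.

no inverse exists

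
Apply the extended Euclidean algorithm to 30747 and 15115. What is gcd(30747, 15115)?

Repeated division:
30747 = 2*15115 + 517
15115 = 29*517 + 122
517 = 4*122 + 29
122 = 4*29 + 6
29 = 4*6 + 5
6 = 1*5 + 1
5 = 5*1 + 0
gcd(30747, 15115) = 1.
Express as a combination:
1 = 6 − 5
1 = −29 + 5·6
1 = 5·122 − 21·29
1 = −21·517 + 89·122
1 = 89·15115 − 2602·517
1 = −2602·30747 + 5293·15115
So 1 = (-2602)·30747 + (5293)·15115.

1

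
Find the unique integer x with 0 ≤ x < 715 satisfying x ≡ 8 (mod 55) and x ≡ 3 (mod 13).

393

Write x = 8 + 55·k. Then 55·k ≡ 3 − 8 ≡ 8 (mod 13).
Need 55⁻¹ mod 13. Extended Euclid on (13, 3):
13 = 4×3 + 1
3 = 3×1 + 0
Back-substitute:
1 = 13 − 4·3
55⁻¹ ≡ 9 (mod 13), so k ≡ 9·8 ≡ 7 (mod 13).
x = 8 + 55·7 = 393.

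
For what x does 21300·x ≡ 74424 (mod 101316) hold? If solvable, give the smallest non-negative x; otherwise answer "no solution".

6834

First find gcd(21300, 101316):
101316 = 4*21300 + 16116
21300 = 1*16116 + 5184
16116 = 3*5184 + 564
5184 = 9*564 + 108
564 = 5*108 + 24
108 = 4*24 + 12
24 = 2*12 + 0
gcd = 12 and 12 | 74424, so solutions exist. Divide through by 12: 1775x ≡ 6202 (mod 8443).
Now find 1775⁻¹ mod 8443:
8443 = 4·1775 + 1343
1775 = 1·1343 + 432
1343 = 3·432 + 47
432 = 9·47 + 9
47 = 5·9 + 2
9 = 4·2 + 1
2 = 2·1 + 0
Back-substitute:
1 = 9 − 4·2
1 = −4·47 + 21·9
1 = 21·432 − 193·47
1 = −193·1343 + 600·432
1 = 600·1775 − 793·1343
1 = −793·8443 + 3772·1775
So 1775⁻¹ ≡ 3772 (mod 8443).
Then x ≡ 3772·6202 ≡ 6834 (mod 8443); the smallest non-negative solution is x = 6834.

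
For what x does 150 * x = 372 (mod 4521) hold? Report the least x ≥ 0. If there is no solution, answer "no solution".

First find gcd(150, 4521):
4521 = 30*150 + 21
150 = 7*21 + 3
21 = 7*3 + 0
gcd = 3 and 3 | 372, so solutions exist. Divide through by 3: 50x ≡ 124 (mod 1507).
Now find 50⁻¹ mod 1507:
1507 = 30*50 + 7
50 = 7*7 + 1
7 = 7*1 + 0
Back-substitute:
1 = 50 − 7·7
1 = −7·1507 + 211·50
So 50⁻¹ ≡ 211 (mod 1507).
Then x ≡ 211·124 ≡ 545 (mod 1507); the smallest non-negative solution is x = 545.

545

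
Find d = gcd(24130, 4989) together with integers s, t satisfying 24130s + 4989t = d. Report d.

Euclidean algorithm:
24130 = 4·4989 + 4174
4989 = 1·4174 + 815
4174 = 5·815 + 99
815 = 8·99 + 23
99 = 4·23 + 7
23 = 3·7 + 2
7 = 3·2 + 1
2 = 2·1 + 0
gcd(24130, 4989) = 1.
Working backward:
1 = 7 − 3·2
1 = −3·23 + 10·7
1 = 10·99 − 43·23
1 = −43·815 + 354·99
1 = 354·4174 − 1813·815
1 = −1813·4989 + 2167·4174
1 = 2167·24130 − 10481·4989
So 1 = (2167)·24130 + (-10481)·4989.

1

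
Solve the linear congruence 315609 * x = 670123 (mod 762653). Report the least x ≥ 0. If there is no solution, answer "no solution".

First find gcd(315609, 762653):
762653 = 2·315609 + 131435
315609 = 2·131435 + 52739
131435 = 2·52739 + 25957
52739 = 2·25957 + 825
25957 = 31·825 + 382
825 = 2·382 + 61
382 = 6·61 + 16
61 = 3·16 + 13
16 = 1·13 + 3
13 = 4·3 + 1
3 = 3·1 + 0
gcd = 1, so a unique solution mod 762653 exists.
Back-substitute for the Bézout coefficients:
1 = 13 − 4·3
1 = −4·16 + 5·13
1 = 5·61 − 19·16
1 = −19·382 + 119·61
1 = 119·825 − 257·382
1 = −257·25957 + 8086·825
1 = 8086·52739 − 16429·25957
1 = −16429·131435 + 40944·52739
1 = 40944·315609 − 98317·131435
1 = −98317·762653 + 237578·315609
So 315609·(237578) ≡ 1 (mod 762653), giving 315609⁻¹ ≡ 237578.
x ≡ 315609⁻¹·670123 ≡ 237578·670123 ≡ 380385 (mod 762653).

380385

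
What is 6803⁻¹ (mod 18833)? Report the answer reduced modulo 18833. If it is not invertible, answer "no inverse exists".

Run Euclid on (18833, 6803):
18833 = 2×6803 + 5227
6803 = 1×5227 + 1576
5227 = 3×1576 + 499
1576 = 3×499 + 79
499 = 6×79 + 25
79 = 3×25 + 4
25 = 6×4 + 1
4 = 4×1 + 0
Since gcd(6803, 18833) = 1, back-substitute to write 1 as a combination:
1 = 25 − 6·4
1 = −6·79 + 19·25
1 = 19·499 − 120·79
1 = −120·1576 + 379·499
1 = 379·5227 − 1257·1576
1 = −1257·6803 + 1636·5227
1 = 1636·18833 − 4529·6803
Hence 6803⁻¹ ≡ -4529 ≡ 14304 (mod 18833).

14304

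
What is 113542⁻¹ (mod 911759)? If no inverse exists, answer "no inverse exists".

644331

Extended Euclidean algorithm:
911759 = 8·113542 + 3423
113542 = 33·3423 + 583
3423 = 5·583 + 508
583 = 1·508 + 75
508 = 6·75 + 58
75 = 1·58 + 17
58 = 3·17 + 7
17 = 2·7 + 3
7 = 2·3 + 1
3 = 3·1 + 0
gcd = 1, so the inverse exists. Back-substitute:
1 = 7 − 2·3
1 = −2·17 + 5·7
1 = 5·58 − 17·17
1 = −17·75 + 22·58
1 = 22·508 − 149·75
1 = −149·583 + 171·508
1 = 171·3423 − 1004·583
1 = −1004·113542 + 33303·3423
1 = 33303·911759 − 267428·113542
So 113542·(-267428) ≡ 1 (mod 911759), and -267428 ≡ 644331 (mod 911759).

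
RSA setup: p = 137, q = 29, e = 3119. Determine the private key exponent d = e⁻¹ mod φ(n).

1647

φ(n) = (p−1)(q−1) = 136·28 = 3808.
Need d with 3119·d ≡ 1 (mod 3808). Apply the extended Euclidean algorithm:
3808 = 1*3119 + 689
3119 = 4*689 + 363
689 = 1*363 + 326
363 = 1*326 + 37
326 = 8*37 + 30
37 = 1*30 + 7
30 = 4*7 + 2
7 = 3*2 + 1
2 = 2*1 + 0
Back-substitute:
1 = 7 − 3·2
1 = −3·30 + 13·7
1 = 13·37 − 16·30
1 = −16·326 + 141·37
1 = 141·363 − 157·326
1 = −157·689 + 298·363
1 = 298·3119 − 1349·689
1 = −1349·3808 + 1647·3119
So 3119·1647 ≡ 1 (mod 3808), hence d = 1647.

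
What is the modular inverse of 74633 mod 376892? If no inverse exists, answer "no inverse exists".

214789

Apply the Euclidean algorithm to 376892 and 74633:
376892 = 5·74633 + 3727
74633 = 20·3727 + 93
3727 = 40·93 + 7
93 = 13·7 + 2
7 = 3·2 + 1
2 = 2·1 + 0
gcd = 1, so the inverse exists. Back-substitute:
1 = 7 − 3·2
1 = −3·93 + 40·7
1 = 40·3727 − 1603·93
1 = −1603·74633 + 32100·3727
1 = 32100·376892 − 162103·74633
Thus 74633·(-162103) ≡ 1 (mod 376892); reducing, -162103 mod 376892 = 214789.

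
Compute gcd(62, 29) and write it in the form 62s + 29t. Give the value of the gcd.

1

Apply Euclid's algorithm to 62 and 29:
62 = 2×29 + 4
29 = 7×4 + 1
4 = 4×1 + 0
gcd(62, 29) = 1.
Back-substituting:
1 = 29 − 7·4
1 = −7·62 + 15·29
So 1 = (-7)·62 + (15)·29.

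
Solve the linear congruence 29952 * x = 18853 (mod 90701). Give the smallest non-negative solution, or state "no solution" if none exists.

gcd(29952, 90701):
90701 = 3*29952 + 845
29952 = 35*845 + 377
845 = 2*377 + 91
377 = 4*91 + 13
91 = 7*13 + 0
gcd = 13, but 13 ∤ 18853, so the congruence has no solution.

no solution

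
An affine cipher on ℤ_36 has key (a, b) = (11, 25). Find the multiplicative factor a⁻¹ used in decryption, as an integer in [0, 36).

23

Run Euclid on (36, 11):
36 = 3×11 + 3
11 = 3×3 + 2
3 = 1×2 + 1
2 = 2×1 + 0
gcd = 1, so the inverse exists. Back-substitute:
1 = 3 − 2
1 = −11 + 4·3
1 = 4·36 − 13·11
Hence 11⁻¹ ≡ -13 ≡ 23 (mod 36).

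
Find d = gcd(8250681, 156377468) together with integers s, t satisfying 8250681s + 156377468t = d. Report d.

Repeated division:
156377468 = 18*8250681 + 7865210
8250681 = 1*7865210 + 385471
7865210 = 20*385471 + 155790
385471 = 2*155790 + 73891
155790 = 2*73891 + 8008
73891 = 9*8008 + 1819
8008 = 4*1819 + 732
1819 = 2*732 + 355
732 = 2*355 + 22
355 = 16*22 + 3
22 = 7*3 + 1
3 = 3*1 + 0
gcd(8250681, 156377468) = 1.
Back-substituting:
1 = 22 − 7·3
1 = −7·355 + 113·22
1 = 113·732 − 233·355
1 = −233·1819 + 579·732
1 = 579·8008 − 2549·1819
1 = −2549·73891 + 23520·8008
1 = 23520·155790 − 49589·73891
1 = −49589·385471 + 122698·155790
1 = 122698·7865210 − 2503549·385471
1 = −2503549·8250681 + 2626247·7865210
1 = 2626247·156377468 − 49775995·8250681
So 1 = (2626247)·156377468 + (-49775995)·8250681.

1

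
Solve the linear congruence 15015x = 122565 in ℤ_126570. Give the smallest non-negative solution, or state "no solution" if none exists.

First find gcd(15015, 126570):
126570 = 8·15015 + 6450
15015 = 2·6450 + 2115
6450 = 3·2115 + 105
2115 = 20·105 + 15
105 = 7·15 + 0
gcd = 15 and 15 | 122565, so solutions exist. Divide through by 15: 1001x ≡ 8171 (mod 8438).
Now find 1001⁻¹ mod 8438:
8438 = 8×1001 + 430
1001 = 2×430 + 141
430 = 3×141 + 7
141 = 20×7 + 1
7 = 7×1 + 0
Back-substitute:
1 = 141 − 20·7
1 = −20·430 + 61·141
1 = 61·1001 − 142·430
1 = −142·8438 + 1197·1001
So 1001⁻¹ ≡ 1197 (mod 8438).
Then x ≡ 1197·8171 ≡ 1045 (mod 8438); the smallest non-negative solution is x = 1045.

1045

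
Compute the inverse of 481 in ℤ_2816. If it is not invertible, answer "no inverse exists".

Extended Euclidean algorithm:
2816 = 5*481 + 411
481 = 1*411 + 70
411 = 5*70 + 61
70 = 1*61 + 9
61 = 6*9 + 7
9 = 1*7 + 2
7 = 3*2 + 1
2 = 2*1 + 0
Since gcd(481, 2816) = 1, back-substitute to write 1 as a combination:
1 = 7 − 3·2
1 = −3·9 + 4·7
1 = 4·61 − 27·9
1 = −27·70 + 31·61
1 = 31·411 − 182·70
1 = −182·481 + 213·411
1 = 213·2816 − 1247·481
Hence 481⁻¹ ≡ -1247 ≡ 1569 (mod 2816).

1569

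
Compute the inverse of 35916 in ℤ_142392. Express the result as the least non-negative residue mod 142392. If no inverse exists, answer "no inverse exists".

no inverse exists

Compute gcd(35916, 142392):
142392 = 3·35916 + 34644
35916 = 1·34644 + 1272
34644 = 27·1272 + 300
1272 = 4·300 + 72
300 = 4·72 + 12
72 = 6·12 + 0
gcd(35916, 142392) = 12 ≠ 1, so 35916 has no multiplicative inverse modulo 142392.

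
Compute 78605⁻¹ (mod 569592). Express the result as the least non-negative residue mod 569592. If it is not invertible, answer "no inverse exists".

502325

Apply the Euclidean algorithm to 569592 and 78605:
569592 = 7*78605 + 19357
78605 = 4*19357 + 1177
19357 = 16*1177 + 525
1177 = 2*525 + 127
525 = 4*127 + 17
127 = 7*17 + 8
17 = 2*8 + 1
8 = 8*1 + 0
gcd = 1, so the inverse exists. Back-substitute:
1 = 17 − 2·8
1 = −2·127 + 15·17
1 = 15·525 − 62·127
1 = −62·1177 + 139·525
1 = 139·19357 − 2286·1177
1 = −2286·78605 + 9283·19357
1 = 9283·569592 − 67267·78605
Hence 78605⁻¹ ≡ -67267 ≡ 502325 (mod 569592).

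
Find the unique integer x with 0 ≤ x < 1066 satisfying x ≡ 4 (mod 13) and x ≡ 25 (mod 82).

Write x = 4 + 13·k. Then 13·k ≡ 25 − 4 ≡ 21 (mod 82).
Need 13⁻¹ mod 82. Extended Euclid on (82, 13):
82 = 6×13 + 4
13 = 3×4 + 1
4 = 4×1 + 0
Back-substitute:
1 = 13 − 3·4
1 = −3·82 + 19·13
13⁻¹ ≡ 19 (mod 82), so k ≡ 19·21 ≡ 71 (mod 82).
x = 4 + 13·71 = 927.

927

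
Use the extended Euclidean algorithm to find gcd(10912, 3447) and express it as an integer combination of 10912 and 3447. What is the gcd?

1

Euclidean algorithm:
10912 = 3·3447 + 571
3447 = 6·571 + 21
571 = 27·21 + 4
21 = 5·4 + 1
4 = 4·1 + 0
gcd(10912, 3447) = 1.
Working backward:
1 = 21 − 5·4
1 = −5·571 + 136·21
1 = 136·3447 − 821·571
1 = −821·10912 + 2599·3447
So 1 = (-821)·10912 + (2599)·3447.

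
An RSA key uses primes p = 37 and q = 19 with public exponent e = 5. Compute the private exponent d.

389

φ(n) = (p−1)(q−1) = 36·18 = 648.
Need d with 5·d ≡ 1 (mod 648). Apply the extended Euclidean algorithm:
648 = 129×5 + 3
5 = 1×3 + 2
3 = 1×2 + 1
2 = 2×1 + 0
Back-substitute:
1 = 3 − 2
1 = −5 + 2·3
1 = 2·648 − 259·5
So 5·(-259) ≡ 1 (mod 648), hence d ≡ -259 ≡ 389 (mod 648).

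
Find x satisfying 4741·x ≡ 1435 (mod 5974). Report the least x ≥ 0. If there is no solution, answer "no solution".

First find gcd(4741, 5974):
5974 = 1·4741 + 1233
4741 = 3·1233 + 1042
1233 = 1·1042 + 191
1042 = 5·191 + 87
191 = 2·87 + 17
87 = 5·17 + 2
17 = 8·2 + 1
2 = 2·1 + 0
gcd = 1, so a unique solution mod 5974 exists.
Back-substitute for the Bézout coefficients:
1 = 17 − 8·2
1 = −8·87 + 41·17
1 = 41·191 − 90·87
1 = −90·1042 + 491·191
1 = 491·1233 − 581·1042
1 = −581·4741 + 2234·1233
1 = 2234·5974 − 2815·4741
So 4741·(-2815) ≡ 1 (mod 5974), giving 4741⁻¹ ≡ 3159.
x ≡ 4741⁻¹·1435 ≡ 3159·1435 ≡ 4873 (mod 5974).

4873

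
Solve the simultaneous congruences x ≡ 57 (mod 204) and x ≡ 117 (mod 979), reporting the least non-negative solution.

94101

Write x = 57 + 204·k. Then 204·k ≡ 117 − 57 ≡ 60 (mod 979).
Need 204⁻¹ mod 979. Extended Euclid on (979, 204):
979 = 4·204 + 163
204 = 1·163 + 41
163 = 3·41 + 40
41 = 1·40 + 1
40 = 40·1 + 0
Back-substitute:
1 = 41 − 40
1 = −163 + 4·41
1 = 4·204 − 5·163
1 = −5·979 + 24·204
204⁻¹ ≡ 24 (mod 979), so k ≡ 24·60 ≡ 461 (mod 979).
x = 57 + 204·461 = 94101.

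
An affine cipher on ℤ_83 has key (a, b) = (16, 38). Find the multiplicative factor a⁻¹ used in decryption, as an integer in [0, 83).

26

gcd(83, 16) by repeated division:
83 = 5×16 + 3
16 = 5×3 + 1
3 = 3×1 + 0
Since gcd(16, 83) = 1, back-substitute to write 1 as a combination:
1 = 16 − 5·3
1 = −5·83 + 26·16
So 16·26 ≡ 1 (mod 83).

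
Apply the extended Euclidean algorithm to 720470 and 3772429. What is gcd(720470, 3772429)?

1

Repeated division:
3772429 = 5×720470 + 170079
720470 = 4×170079 + 40154
170079 = 4×40154 + 9463
40154 = 4×9463 + 2302
9463 = 4×2302 + 255
2302 = 9×255 + 7
255 = 36×7 + 3
7 = 2×3 + 1
3 = 3×1 + 0
gcd(720470, 3772429) = 1.
Express as a combination:
1 = 7 − 2·3
1 = −2·255 + 73·7
1 = 73·2302 − 659·255
1 = −659·9463 + 2709·2302
1 = 2709·40154 − 11495·9463
1 = −11495·170079 + 48689·40154
1 = 48689·720470 − 206251·170079
1 = −206251·3772429 + 1079944·720470
So 1 = (-206251)·3772429 + (1079944)·720470.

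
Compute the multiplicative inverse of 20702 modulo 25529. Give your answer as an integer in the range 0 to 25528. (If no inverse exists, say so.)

gcd(25529, 20702) by repeated division:
25529 = 1*20702 + 4827
20702 = 4*4827 + 1394
4827 = 3*1394 + 645
1394 = 2*645 + 104
645 = 6*104 + 21
104 = 4*21 + 20
21 = 1*20 + 1
20 = 20*1 + 0
gcd = 1, so the inverse exists. Back-substitute:
1 = 21 − 20
1 = −104 + 5·21
1 = 5·645 − 31·104
1 = −31·1394 + 67·645
1 = 67·4827 − 232·1394
1 = −232·20702 + 995·4827
1 = 995·25529 − 1227·20702
Thus 20702·(-1227) ≡ 1 (mod 25529); reducing, -1227 mod 25529 = 24302.

24302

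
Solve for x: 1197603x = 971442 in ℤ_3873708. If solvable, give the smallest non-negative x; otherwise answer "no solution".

424982

First find gcd(1197603, 3873708):
3873708 = 3·1197603 + 280899
1197603 = 4·280899 + 74007
280899 = 3·74007 + 58878
74007 = 1·58878 + 15129
58878 = 3·15129 + 13491
15129 = 1·13491 + 1638
13491 = 8·1638 + 387
1638 = 4·387 + 90
387 = 4·90 + 27
90 = 3·27 + 9
27 = 3·9 + 0
gcd = 9 and 9 | 971442, so solutions exist. Divide through by 9: 133067x ≡ 107938 (mod 430412).
Now find 133067⁻¹ mod 430412:
430412 = 3×133067 + 31211
133067 = 4×31211 + 8223
31211 = 3×8223 + 6542
8223 = 1×6542 + 1681
6542 = 3×1681 + 1499
1681 = 1×1499 + 182
1499 = 8×182 + 43
182 = 4×43 + 10
43 = 4×10 + 3
10 = 3×3 + 1
3 = 3×1 + 0
Back-substitute:
1 = 10 − 3·3
1 = −3·43 + 13·10
1 = 13·182 − 55·43
1 = −55·1499 + 453·182
1 = 453·1681 − 508·1499
1 = −508·6542 + 1977·1681
1 = 1977·8223 − 2485·6542
1 = −2485·31211 + 9432·8223
1 = 9432·133067 − 40213·31211
1 = −40213·430412 + 130071·133067
So 133067⁻¹ ≡ 130071 (mod 430412).
Then x ≡ 130071·107938 ≡ 424982 (mod 430412); the smallest non-negative solution is x = 424982.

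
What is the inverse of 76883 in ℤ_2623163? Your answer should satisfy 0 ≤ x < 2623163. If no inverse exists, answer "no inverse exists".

638501

Apply the Euclidean algorithm to 2623163 and 76883:
2623163 = 34×76883 + 9141
76883 = 8×9141 + 3755
9141 = 2×3755 + 1631
3755 = 2×1631 + 493
1631 = 3×493 + 152
493 = 3×152 + 37
152 = 4×37 + 4
37 = 9×4 + 1
4 = 4×1 + 0
Since gcd(76883, 2623163) = 1, back-substitute to write 1 as a combination:
1 = 37 − 9·4
1 = −9·152 + 37·37
1 = 37·493 − 120·152
1 = −120·1631 + 397·493
1 = 397·3755 − 914·1631
1 = −914·9141 + 2225·3755
1 = 2225·76883 − 18714·9141
1 = −18714·2623163 + 638501·76883
So 76883·638501 ≡ 1 (mod 2623163).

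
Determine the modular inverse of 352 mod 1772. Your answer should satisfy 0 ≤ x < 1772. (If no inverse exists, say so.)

Compute gcd(352, 1772):
1772 = 5*352 + 12
352 = 29*12 + 4
12 = 3*4 + 0
The gcd is 4, not 1, hence no inverse exists.

no inverse exists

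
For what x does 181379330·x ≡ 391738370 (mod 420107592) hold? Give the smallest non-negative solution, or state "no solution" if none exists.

First find gcd(181379330, 420107592):
420107592 = 2×181379330 + 57348932
181379330 = 3×57348932 + 9332534
57348932 = 6×9332534 + 1353728
9332534 = 6×1353728 + 1210166
1353728 = 1×1210166 + 143562
1210166 = 8×143562 + 61670
143562 = 2×61670 + 20222
61670 = 3×20222 + 1004
20222 = 20×1004 + 142
1004 = 7×142 + 10
142 = 14×10 + 2
10 = 5×2 + 0
gcd = 2 and 2 | 391738370, so solutions exist. Divide through by 2: 90689665x ≡ 195869185 (mod 210053796).
Now find 90689665⁻¹ mod 210053796:
210053796 = 2·90689665 + 28674466
90689665 = 3·28674466 + 4666267
28674466 = 6·4666267 + 676864
4666267 = 6·676864 + 605083
676864 = 1·605083 + 71781
605083 = 8·71781 + 30835
71781 = 2·30835 + 10111
30835 = 3·10111 + 502
10111 = 20·502 + 71
502 = 7·71 + 5
71 = 14·5 + 1
5 = 5·1 + 0
Back-substitute:
1 = 71 − 14·5
1 = −14·502 + 99·71
1 = 99·10111 − 1994·502
1 = −1994·30835 + 6081·10111
1 = 6081·71781 − 14156·30835
1 = −14156·605083 + 119329·71781
1 = 119329·676864 − 133485·605083
1 = −133485·4666267 + 920239·676864
1 = 920239·28674466 − 5654919·4666267
1 = −5654919·90689665 + 17884996·28674466
1 = 17884996·210053796 − 41424911·90689665
So 90689665·(-41424911) ≡ 1 (mod 210053796), i.e. 90689665⁻¹ ≡ 168628885.
Then x ≡ 168628885·195869185 ≡ 161466061 (mod 210053796); the smallest non-negative solution is x = 161466061.

161466061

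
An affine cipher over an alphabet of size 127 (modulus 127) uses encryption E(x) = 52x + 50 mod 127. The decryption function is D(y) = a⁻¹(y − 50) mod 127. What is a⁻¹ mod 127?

22

Run Euclid on (127, 52):
127 = 2·52 + 23
52 = 2·23 + 6
23 = 3·6 + 5
6 = 1·5 + 1
5 = 5·1 + 0
The gcd is 1. Working backward:
1 = 6 − 5
1 = −23 + 4·6
1 = 4·52 − 9·23
1 = −9·127 + 22·52
So 52·22 ≡ 1 (mod 127).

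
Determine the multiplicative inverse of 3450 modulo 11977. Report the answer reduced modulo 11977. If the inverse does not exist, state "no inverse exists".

5683

Extended Euclidean algorithm:
11977 = 3×3450 + 1627
3450 = 2×1627 + 196
1627 = 8×196 + 59
196 = 3×59 + 19
59 = 3×19 + 2
19 = 9×2 + 1
2 = 2×1 + 0
The gcd is 1. Working backward:
1 = 19 − 9·2
1 = −9·59 + 28·19
1 = 28·196 − 93·59
1 = −93·1627 + 772·196
1 = 772·3450 − 1637·1627
1 = −1637·11977 + 5683·3450
So 3450·5683 ≡ 1 (mod 11977).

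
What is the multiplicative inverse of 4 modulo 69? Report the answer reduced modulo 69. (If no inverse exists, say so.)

52

Run Euclid on (69, 4):
69 = 17*4 + 1
4 = 4*1 + 0
gcd = 1, so the inverse exists. Back-substitute:
1 = 69 − 17·4
Hence 4⁻¹ ≡ -17 ≡ 52 (mod 69).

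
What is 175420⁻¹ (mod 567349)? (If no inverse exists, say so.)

110711

gcd(567349, 175420) by repeated division:
567349 = 3×175420 + 41089
175420 = 4×41089 + 11064
41089 = 3×11064 + 7897
11064 = 1×7897 + 3167
7897 = 2×3167 + 1563
3167 = 2×1563 + 41
1563 = 38×41 + 5
41 = 8×5 + 1
5 = 5×1 + 0
gcd = 1, so the inverse exists. Back-substitute:
1 = 41 − 8·5
1 = −8·1563 + 305·41
1 = 305·3167 − 618·1563
1 = −618·7897 + 1541·3167
1 = 1541·11064 − 2159·7897
1 = −2159·41089 + 8018·11064
1 = 8018·175420 − 34231·41089
1 = −34231·567349 + 110711·175420
So 175420·110711 ≡ 1 (mod 567349).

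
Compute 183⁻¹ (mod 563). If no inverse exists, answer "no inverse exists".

Extended Euclidean algorithm:
563 = 3×183 + 14
183 = 13×14 + 1
14 = 14×1 + 0
The gcd is 1. Working backward:
1 = 183 − 13·14
1 = −13·563 + 40·183
So 183·40 ≡ 1 (mod 563).

40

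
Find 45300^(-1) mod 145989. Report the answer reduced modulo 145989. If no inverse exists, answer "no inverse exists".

Euclidean algorithm on 145989, 45300:
145989 = 3×45300 + 10089
45300 = 4×10089 + 4944
10089 = 2×4944 + 201
4944 = 24×201 + 120
201 = 1×120 + 81
120 = 1×81 + 39
81 = 2×39 + 3
39 = 13×3 + 0
Since gcd = 3 > 1, 45300 is not a unit mod 145989.

no inverse exists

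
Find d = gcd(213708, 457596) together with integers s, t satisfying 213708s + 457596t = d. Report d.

12

Apply Euclid's algorithm to 457596 and 213708:
457596 = 2×213708 + 30180
213708 = 7×30180 + 2448
30180 = 12×2448 + 804
2448 = 3×804 + 36
804 = 22×36 + 12
36 = 3×12 + 0
gcd(213708, 457596) = 12.
Working backward:
12 = 804 − 22·36
12 = −22·2448 + 67·804
12 = 67·30180 − 826·2448
12 = −826·213708 + 5849·30180
12 = 5849·457596 − 12524·213708
So 12 = (5849)·457596 + (-12524)·213708.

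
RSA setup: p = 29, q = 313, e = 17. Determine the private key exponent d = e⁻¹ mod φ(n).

4625

φ(n) = (p−1)(q−1) = 28·312 = 8736.
Need d with 17·d ≡ 1 (mod 8736). Apply the extended Euclidean algorithm:
8736 = 513*17 + 15
17 = 1*15 + 2
15 = 7*2 + 1
2 = 2*1 + 0
Back-substitute:
1 = 15 − 7·2
1 = −7·17 + 8·15
1 = 8·8736 − 4111·17
So 17·(-4111) ≡ 1 (mod 8736), hence d ≡ -4111 ≡ 4625 (mod 8736).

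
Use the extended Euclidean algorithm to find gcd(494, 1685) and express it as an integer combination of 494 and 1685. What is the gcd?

Repeated division:
1685 = 3×494 + 203
494 = 2×203 + 88
203 = 2×88 + 27
88 = 3×27 + 7
27 = 3×7 + 6
7 = 1×6 + 1
6 = 6×1 + 0
gcd(494, 1685) = 1.
Express as a combination:
1 = 7 − 6
1 = −27 + 4·7
1 = 4·88 − 13·27
1 = −13·203 + 30·88
1 = 30·494 − 73·203
1 = −73·1685 + 249·494
So 1 = (-73)·1685 + (249)·494.

1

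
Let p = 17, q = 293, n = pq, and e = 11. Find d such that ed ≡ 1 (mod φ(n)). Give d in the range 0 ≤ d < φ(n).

1699

φ(n) = (p−1)(q−1) = 16·292 = 4672.
Need d with 11·d ≡ 1 (mod 4672). Apply the extended Euclidean algorithm:
4672 = 424×11 + 8
11 = 1×8 + 3
8 = 2×3 + 2
3 = 1×2 + 1
2 = 2×1 + 0
Back-substitute:
1 = 3 − 2
1 = −8 + 3·3
1 = 3·11 − 4·8
1 = −4·4672 + 1699·11
So 11·1699 ≡ 1 (mod 4672), hence d = 1699.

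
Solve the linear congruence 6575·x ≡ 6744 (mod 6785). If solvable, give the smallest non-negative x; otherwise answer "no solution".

no solution

gcd(6575, 6785):
6785 = 1*6575 + 210
6575 = 31*210 + 65
210 = 3*65 + 15
65 = 4*15 + 5
15 = 3*5 + 0
gcd = 5, but 5 ∤ 6744, so the congruence has no solution.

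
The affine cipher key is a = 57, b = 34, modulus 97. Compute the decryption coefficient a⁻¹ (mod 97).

Run Euclid on (97, 57):
97 = 1×57 + 40
57 = 1×40 + 17
40 = 2×17 + 6
17 = 2×6 + 5
6 = 1×5 + 1
5 = 5×1 + 0
The gcd is 1. Working backward:
1 = 6 − 5
1 = −17 + 3·6
1 = 3·40 − 7·17
1 = −7·57 + 10·40
1 = 10·97 − 17·57
So 57·(-17) ≡ 1 (mod 97), and -17 ≡ 80 (mod 97).

80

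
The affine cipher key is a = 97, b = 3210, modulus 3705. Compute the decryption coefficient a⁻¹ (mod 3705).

Apply the Euclidean algorithm to 3705 and 97:
3705 = 38×97 + 19
97 = 5×19 + 2
19 = 9×2 + 1
2 = 2×1 + 0
Since gcd(97, 3705) = 1, back-substitute to write 1 as a combination:
1 = 19 − 9·2
1 = −9·97 + 46·19
1 = 46·3705 − 1757·97
So 97·(-1757) ≡ 1 (mod 3705), and -1757 ≡ 1948 (mod 3705).

1948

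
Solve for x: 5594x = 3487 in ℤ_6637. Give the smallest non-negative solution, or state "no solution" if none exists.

First find gcd(5594, 6637):
6637 = 1·5594 + 1043
5594 = 5·1043 + 379
1043 = 2·379 + 285
379 = 1·285 + 94
285 = 3·94 + 3
94 = 31·3 + 1
3 = 3·1 + 0
gcd = 1, so a unique solution mod 6637 exists.
Back-substitute for the Bézout coefficients:
1 = 94 − 31·3
1 = −31·285 + 94·94
1 = 94·379 − 125·285
1 = −125·1043 + 344·379
1 = 344·5594 − 1845·1043
1 = −1845·6637 + 2189·5594
So 5594·(2189) ≡ 1 (mod 6637), giving 5594⁻¹ ≡ 2189.
x ≡ 5594⁻¹·3487 ≡ 2189·3487 ≡ 493 (mod 6637).

493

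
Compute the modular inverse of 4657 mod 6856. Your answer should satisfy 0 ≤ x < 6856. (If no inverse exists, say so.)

2753

gcd(6856, 4657) by repeated division:
6856 = 1*4657 + 2199
4657 = 2*2199 + 259
2199 = 8*259 + 127
259 = 2*127 + 5
127 = 25*5 + 2
5 = 2*2 + 1
2 = 2*1 + 0
gcd = 1, so the inverse exists. Back-substitute:
1 = 5 − 2·2
1 = −2·127 + 51·5
1 = 51·259 − 104·127
1 = −104·2199 + 883·259
1 = 883·4657 − 1870·2199
1 = −1870·6856 + 2753·4657
So 4657·2753 ≡ 1 (mod 6856).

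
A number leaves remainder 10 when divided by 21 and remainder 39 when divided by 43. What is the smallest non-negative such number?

598

Write x = 10 + 21·k. Then 21·k ≡ 39 − 10 ≡ 29 (mod 43).
Need 21⁻¹ mod 43. Extended Euclid on (43, 21):
43 = 2*21 + 1
21 = 21*1 + 0
Back-substitute:
1 = 43 − 2·21
21⁻¹ ≡ 41 (mod 43), so k ≡ 41·29 ≡ 28 (mod 43).
x = 10 + 21·28 = 598.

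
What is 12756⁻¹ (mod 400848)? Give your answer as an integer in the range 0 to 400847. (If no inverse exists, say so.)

Euclidean algorithm on 400848, 12756:
400848 = 31*12756 + 5412
12756 = 2*5412 + 1932
5412 = 2*1932 + 1548
1932 = 1*1548 + 384
1548 = 4*384 + 12
384 = 32*12 + 0
gcd(12756, 400848) = 12 ≠ 1, so 12756 has no multiplicative inverse modulo 400848.

no inverse exists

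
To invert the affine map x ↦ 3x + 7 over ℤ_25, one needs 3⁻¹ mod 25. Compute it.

17

Run Euclid on (25, 3):
25 = 8*3 + 1
3 = 3*1 + 0
gcd = 1, so the inverse exists. Back-substitute:
1 = 25 − 8·3
So 3·(-8) ≡ 1 (mod 25), and -8 ≡ 17 (mod 25).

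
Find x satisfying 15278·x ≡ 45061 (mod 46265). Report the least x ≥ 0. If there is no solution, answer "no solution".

38652

First find gcd(15278, 46265):
46265 = 3×15278 + 431
15278 = 35×431 + 193
431 = 2×193 + 45
193 = 4×45 + 13
45 = 3×13 + 6
13 = 2×6 + 1
6 = 6×1 + 0
gcd = 1, so a unique solution mod 46265 exists.
Back-substitute for the Bézout coefficients:
1 = 13 − 2·6
1 = −2·45 + 7·13
1 = 7·193 − 30·45
1 = −30·431 + 67·193
1 = 67·15278 − 2375·431
1 = −2375·46265 + 7192·15278
So 15278·(7192) ≡ 1 (mod 46265), giving 15278⁻¹ ≡ 7192.
x ≡ 15278⁻¹·45061 ≡ 7192·45061 ≡ 38652 (mod 46265).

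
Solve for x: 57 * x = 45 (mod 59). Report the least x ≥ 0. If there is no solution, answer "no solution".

7

First find gcd(57, 59):
59 = 1*57 + 2
57 = 28*2 + 1
2 = 2*1 + 0
gcd = 1, so a unique solution mod 59 exists.
Back-substitute for the Bézout coefficients:
1 = 57 − 28·2
1 = −28·59 + 29·57
So 57·(29) ≡ 1 (mod 59), giving 57⁻¹ ≡ 29.
x ≡ 57⁻¹·45 ≡ 29·45 ≡ 7 (mod 59).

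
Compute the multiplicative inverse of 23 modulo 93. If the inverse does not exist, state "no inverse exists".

Extended Euclidean algorithm:
93 = 4×23 + 1
23 = 23×1 + 0
Since gcd(23, 93) = 1, back-substitute to write 1 as a combination:
1 = 93 − 4·23
Thus 23·(-4) ≡ 1 (mod 93); reducing, -4 mod 93 = 89.

89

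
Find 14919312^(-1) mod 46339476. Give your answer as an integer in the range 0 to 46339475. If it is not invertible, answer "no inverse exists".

no inverse exists

Compute gcd(14919312, 46339476):
46339476 = 3*14919312 + 1581540
14919312 = 9*1581540 + 685452
1581540 = 2*685452 + 210636
685452 = 3*210636 + 53544
210636 = 3*53544 + 50004
53544 = 1*50004 + 3540
50004 = 14*3540 + 444
3540 = 7*444 + 432
444 = 1*432 + 12
432 = 36*12 + 0
gcd(14919312, 46339476) = 12 ≠ 1, so 14919312 has no multiplicative inverse modulo 46339476.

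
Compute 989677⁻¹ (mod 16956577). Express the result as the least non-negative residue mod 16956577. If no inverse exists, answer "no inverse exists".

Run Euclid on (16956577, 989677):
16956577 = 17×989677 + 132068
989677 = 7×132068 + 65201
132068 = 2×65201 + 1666
65201 = 39×1666 + 227
1666 = 7×227 + 77
227 = 2×77 + 73
77 = 1×73 + 4
73 = 18×4 + 1
4 = 4×1 + 0
gcd = 1, so the inverse exists. Back-substitute:
1 = 73 − 18·4
1 = −18·77 + 19·73
1 = 19·227 − 56·77
1 = −56·1666 + 411·227
1 = 411·65201 − 16085·1666
1 = −16085·132068 + 32581·65201
1 = 32581·989677 − 244152·132068
1 = −244152·16956577 + 4183165·989677
So 989677·4183165 ≡ 1 (mod 16956577).

4183165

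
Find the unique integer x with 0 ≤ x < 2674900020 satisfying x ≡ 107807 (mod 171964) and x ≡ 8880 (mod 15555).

42582915

Write x = 107807 + 171964·k. Then 171964·k ≡ 8880 − 107807 ≡ 9958 (mod 15555).
Need 171964⁻¹ mod 15555. Extended Euclid on (15555, 859):
15555 = 18×859 + 93
859 = 9×93 + 22
93 = 4×22 + 5
22 = 4×5 + 2
5 = 2×2 + 1
2 = 2×1 + 0
Back-substitute:
1 = 5 − 2·2
1 = −2·22 + 9·5
1 = 9·93 − 38·22
1 = −38·859 + 351·93
1 = 351·15555 − 6356·859
171964⁻¹ ≡ 9199 (mod 15555), so k ≡ 9199·9958 ≡ 247 (mod 15555).
x = 107807 + 171964·247 = 42582915.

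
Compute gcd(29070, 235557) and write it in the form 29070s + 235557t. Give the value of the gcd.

9

Repeated division:
235557 = 8·29070 + 2997
29070 = 9·2997 + 2097
2997 = 1·2097 + 900
2097 = 2·900 + 297
900 = 3·297 + 9
297 = 33·9 + 0
gcd(29070, 235557) = 9.
Working backward:
9 = 900 − 3·297
9 = −3·2097 + 7·900
9 = 7·2997 − 10·2097
9 = −10·29070 + 97·2997
9 = 97·235557 − 786·29070
So 9 = (97)·235557 + (-786)·29070.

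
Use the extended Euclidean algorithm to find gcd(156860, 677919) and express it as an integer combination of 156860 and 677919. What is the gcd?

11

Repeated division:
677919 = 4·156860 + 50479
156860 = 3·50479 + 5423
50479 = 9·5423 + 1672
5423 = 3·1672 + 407
1672 = 4·407 + 44
407 = 9·44 + 11
44 = 4·11 + 0
gcd(156860, 677919) = 11.
Express as a combination:
11 = 407 − 9·44
11 = −9·1672 + 37·407
11 = 37·5423 − 120·1672
11 = −120·50479 + 1117·5423
11 = 1117·156860 − 3471·50479
11 = −3471·677919 + 15001·156860
So 11 = (-3471)·677919 + (15001)·156860.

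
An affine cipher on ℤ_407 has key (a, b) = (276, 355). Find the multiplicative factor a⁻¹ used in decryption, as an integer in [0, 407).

Extended Euclidean algorithm:
407 = 1*276 + 131
276 = 2*131 + 14
131 = 9*14 + 5
14 = 2*5 + 4
5 = 1*4 + 1
4 = 4*1 + 0
Since gcd(276, 407) = 1, back-substitute to write 1 as a combination:
1 = 5 − 4
1 = −14 + 3·5
1 = 3·131 − 28·14
1 = −28·276 + 59·131
1 = 59·407 − 87·276
Thus 276·(-87) ≡ 1 (mod 407); reducing, -87 mod 407 = 320.

320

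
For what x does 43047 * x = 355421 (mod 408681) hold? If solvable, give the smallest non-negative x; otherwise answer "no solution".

no solution

gcd(43047, 408681):
408681 = 9×43047 + 21258
43047 = 2×21258 + 531
21258 = 40×531 + 18
531 = 29×18 + 9
18 = 2×9 + 0
gcd = 9, but 9 ∤ 355421, so the congruence has no solution.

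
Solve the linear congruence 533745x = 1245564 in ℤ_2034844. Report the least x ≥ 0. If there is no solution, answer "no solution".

712172

First find gcd(533745, 2034844):
2034844 = 3·533745 + 433609
533745 = 1·433609 + 100136
433609 = 4·100136 + 33065
100136 = 3·33065 + 941
33065 = 35·941 + 130
941 = 7·130 + 31
130 = 4·31 + 6
31 = 5·6 + 1
6 = 6·1 + 0
gcd = 1, so a unique solution mod 2034844 exists.
Back-substitute for the Bézout coefficients:
1 = 31 − 5·6
1 = −5·130 + 21·31
1 = 21·941 − 152·130
1 = −152·33065 + 5341·941
1 = 5341·100136 − 16175·33065
1 = −16175·433609 + 70041·100136
1 = 70041·533745 − 86216·433609
1 = −86216·2034844 + 328689·533745
So 533745·(328689) ≡ 1 (mod 2034844), giving 533745⁻¹ ≡ 328689.
x ≡ 533745⁻¹·1245564 ≡ 328689·1245564 ≡ 712172 (mod 2034844).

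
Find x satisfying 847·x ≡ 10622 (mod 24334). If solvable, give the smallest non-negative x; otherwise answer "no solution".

First find gcd(847, 24334):
24334 = 28·847 + 618
847 = 1·618 + 229
618 = 2·229 + 160
229 = 1·160 + 69
160 = 2·69 + 22
69 = 3·22 + 3
22 = 7·3 + 1
3 = 3·1 + 0
gcd = 1, so a unique solution mod 24334 exists.
Back-substitute for the Bézout coefficients:
1 = 22 − 7·3
1 = −7·69 + 22·22
1 = 22·160 − 51·69
1 = −51·229 + 73·160
1 = 73·618 − 197·229
1 = −197·847 + 270·618
1 = 270·24334 − 7757·847
So 847·(-7757) ≡ 1 (mod 24334), giving 847⁻¹ ≡ 16577.
x ≡ 847⁻¹·10622 ≡ 16577·10622 ≡ 70 (mod 24334).

70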